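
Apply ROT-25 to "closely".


Word: "closely"
Shift: 25
Each letter → (letter + shift) mod 26:
  'c' (2) + 25 = 1 → 'b'
  'l' (11) + 25 = 10 → 'k'
  'o' (14) + 25 = 13 → 'n'
  's' (18) + 25 = 17 → 'r'
  'e' (4) + 25 = 3 → 'd'
  'l' (11) + 25 = 10 → 'k'
  'y' (24) + 25 = 23 → 'x'
Result = "bknrdkx"


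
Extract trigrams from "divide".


Word: "divide" (length 6)
Number of trigrams = 6 - 3 + 1 = 4
  Position 0: "div"
  Position 1: "ivi"
  Position 2: "vid"
  Position 3: "ide"
Trigrams = "div", "ivi", "vid", "ide"


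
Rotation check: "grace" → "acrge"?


Word: "grace", Candidate: "acrge"
Method: check if candidate is substring of word+word
"gracegrace" contains "acrge"? No
Is rotation = No


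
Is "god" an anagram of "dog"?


Word 1: "dog" → sorted: dgo
Word 2: "god" → sorted: dgo
Same letters? dgo == dgo
Anagram = Yes


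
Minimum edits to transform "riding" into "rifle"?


Word 1: "riding" (length 6)
Word 2: "rifle" (length 5)
One optimal edit sequence (insert/delete/substitute each cost 1):
  1. keep 'r'
  2. keep 'i'
  3. delete 'd'  (+1)
  4. substitute 'i' -> 'f'  (+1)
  5. substitute 'n' -> 'l'  (+1)
  6. substitute 'g' -> 'e'  (+1)
Total edit operations: 4
Edit distance = 4


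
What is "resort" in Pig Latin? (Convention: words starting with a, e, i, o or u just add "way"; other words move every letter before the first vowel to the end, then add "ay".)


Word: "resort"
Starts with consonant(s) → move to end, add 'ay'
Consonant cluster: "r"
Pig Latin = "esortray"


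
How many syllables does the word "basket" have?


Word: "basket"
Syllable breakdown: bas / ket
Counting: 2 parts
= 2 syllables


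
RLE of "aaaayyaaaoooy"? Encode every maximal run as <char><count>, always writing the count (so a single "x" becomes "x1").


String: "aaaayyaaaoooy"
Scanning for consecutive runs:
  'a' x 4
  'y' x 2
  'a' x 3
  'o' x 3
  'y' x 1
RLE = "a4y2a3o3y1"


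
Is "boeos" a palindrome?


Word: "boeos"
Reversed: "soeob"
Forward == Backward? boeos != soeob
Palindrome = No


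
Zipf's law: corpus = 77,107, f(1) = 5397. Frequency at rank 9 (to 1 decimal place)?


Zipf's law: f(r) = f(1) / r
f(1) = 5397
f(9) = 5397 / 9
= 599.7 occurrences


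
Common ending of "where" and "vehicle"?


Word 1: "where"
Word 2: "vehicle"
Comparing from end:
  Pos -1: 'e' == 'e'
  Pos -2: 'r' != 'l' (stop)
LCS = "e" (length 1)


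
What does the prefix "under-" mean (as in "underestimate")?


Prefix: under-
As in: underestimate -> under- + estimate
Meaning = insufficient


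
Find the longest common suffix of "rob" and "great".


Word 1: "rob"
Word 2: "great"
Comparing from end:
  Pos -1: 'b' != 't' (stop)
LCS = "" (length 0)


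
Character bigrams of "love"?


Word: "love" (length 4)
Number of bigrams = 4 - 2 + 1 = 3
  Position 0: "lo"
  Position 1: "ov"
  Position 2: "ve"
Bigrams = "lo", "ov", "ve"


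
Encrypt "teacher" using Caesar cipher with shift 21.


Word: "teacher"
Shift: 21
Each letter → (letter + shift) mod 26:
  't' (19) + 21 = 14 → 'o'
  'e' (4) + 21 = 25 → 'z'
  'a' (0) + 21 = 21 → 'v'
  'c' (2) + 21 = 23 → 'x'
  'h' (7) + 21 = 2 → 'c'
  'e' (4) + 21 = 25 → 'z'
  'r' (17) + 21 = 12 → 'm'
Result = "ozvxczm"


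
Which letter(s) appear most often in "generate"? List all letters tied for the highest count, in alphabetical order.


Word: "generate"
Letter counts:
  'a': 1
  'e': 3
  'g': 1
  'n': 1
  'r': 1
  't': 1
Maximum count = 3
Most frequent = 'e' (3 times each)


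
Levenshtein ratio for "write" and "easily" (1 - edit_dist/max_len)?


Word 1: "write" (length 5)
Word 2: "easily" (length 6)
One optimal edit sequence:
  1. insert 'e'  (+1)
  2. substitute 'w' -> 'a'  (+1)
  3. substitute 'r' -> 's'  (+1)
  4. keep 'i'
  5. substitute 't' -> 'l'  (+1)
  6. substitute 'e' -> 'y'  (+1)
Edit distance = 5
Max length = max(5, 6) = 6
Similarity = 1 - 5/6
= 0.1667


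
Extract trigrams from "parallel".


Word: "parallel" (length 8)
Number of trigrams = 8 - 3 + 1 = 6
  Position 0: "par"
  Position 1: "ara"
  Position 2: "ral"
  Position 3: "all"
  Position 4: "lle"
  Position 5: "lel"
Trigrams = "par", "ara", "ral", "all", "lle", "lel"


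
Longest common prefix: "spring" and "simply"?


Word 1: "spring"
Word 2: "simply"
Comparing from start:
  Pos 0: 's' == 's'
  Pos 1: 'p' != 'i' (stop)
LCP = "s" (length 1)


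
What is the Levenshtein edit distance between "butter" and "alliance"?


Word 1: "butter" (length 6)
Word 2: "alliance" (length 8)
One optimal edit sequence (insert/delete/substitute each cost 1):
  1. insert 'a'  (+1)
  2. insert 'l'  (+1)
  3. substitute 'b' -> 'l'  (+1)
  4. substitute 'u' -> 'i'  (+1)
  5. substitute 't' -> 'a'  (+1)
  6. substitute 't' -> 'n'  (+1)
  7. substitute 'e' -> 'c'  (+1)
  8. substitute 'r' -> 'e'  (+1)
Total edit operations: 8
Edit distance = 8


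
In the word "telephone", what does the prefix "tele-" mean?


Prefix: tele-
Example: telephone = tele- + phone
Meaning = distant


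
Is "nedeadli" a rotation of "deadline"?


Word: "deadline", Candidate: "nedeadli"
Method: check if candidate is substring of word+word
"deadlinedeadline" contains "nedeadli"? Yes
Is rotation = Yes


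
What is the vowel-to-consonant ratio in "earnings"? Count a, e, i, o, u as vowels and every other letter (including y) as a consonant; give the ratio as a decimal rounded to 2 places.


Word: "earnings"
Vowels (a,e,i,o,u): 3
Consonants: 5
Ratio = 3/5
= 0.60


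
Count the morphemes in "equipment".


Word: "equipment"
Morphemes: equip | -ment
Each morpheme carries meaning
= 2 morphemes


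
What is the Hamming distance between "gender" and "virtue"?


Comparing character by character (same length = 6):
  Pos 0: 'g' vs 'v' !=
  Pos 1: 'e' vs 'i' !=
  Pos 2: 'n' vs 'r' !=
  Pos 3: 'd' vs 't' !=
  Pos 4: 'e' vs 'u' !=
  Pos 5: 'r' vs 'e' !=
Hamming distance = 6


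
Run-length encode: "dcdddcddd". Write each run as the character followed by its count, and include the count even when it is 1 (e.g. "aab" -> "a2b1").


String: "dcdddcddd"
Scanning for consecutive runs:
  'd' x 1
  'c' x 1
  'd' x 3
  'c' x 1
  'd' x 3
RLE = "d1c1d3c1d3"


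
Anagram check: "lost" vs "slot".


Word 1: "lost" → sorted: lost
Word 2: "slot" → sorted: lost
Same letters? lost == lost
Anagram = Yes


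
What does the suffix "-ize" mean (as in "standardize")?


Suffix: -ize
As in: standardize -> standard + -ize
Meaning = to make


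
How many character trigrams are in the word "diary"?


Word: "diary" (length 5)
Number of 3-grams = length - 3 + 1 = 5 - 3 + 1
= 3


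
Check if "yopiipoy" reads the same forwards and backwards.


Word: "yopiipoy"
Reversed: "yopiipoy"
Forward == Backward? yopiipoy == yopiipoy
Palindrome = Yes


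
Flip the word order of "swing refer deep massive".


Original: "swing refer deep massive"
Words (1..n): swing | refer | deep | massive
Reversed (n..1): massive | deep | refer | swing
Result = "massive deep refer swing"


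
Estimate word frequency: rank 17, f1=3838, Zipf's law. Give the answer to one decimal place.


Zipf's law: f(r) = f(1) / r
f(1) = 3838
f(17) = 3838 / 17
= 225.8 occurrences


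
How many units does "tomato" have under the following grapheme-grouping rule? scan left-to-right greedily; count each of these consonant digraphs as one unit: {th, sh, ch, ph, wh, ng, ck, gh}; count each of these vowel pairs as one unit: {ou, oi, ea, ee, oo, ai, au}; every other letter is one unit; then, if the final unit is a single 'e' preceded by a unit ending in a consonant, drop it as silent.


Word: "tomato" (6 letters)
Left-to-right scan:
  (1) 't' (letter)
  (2) 'o' (letter)
  (3) 'm' (letter)
  (4) 'a' (letter)
  (5) 't' (letter)
  (6) 'o' (letter)
Units from scan: 6
Sound units = 6 units


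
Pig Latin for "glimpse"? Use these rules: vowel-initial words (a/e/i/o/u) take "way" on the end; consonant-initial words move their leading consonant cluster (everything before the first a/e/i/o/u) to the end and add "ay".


Word: "glimpse"
Starts with consonant(s) → move to end, add 'ay'
Consonant cluster: "gl"
Pig Latin = "impseglay"


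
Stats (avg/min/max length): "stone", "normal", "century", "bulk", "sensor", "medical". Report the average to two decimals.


Lengths: "stone"=5, "normal"=6, "century"=7, "bulk"=4, "sensor"=6, "medical"=7
Sum = 35, Count = 6
Average = 35/6 = 5.83
= avg=5.83, min=4, max=7


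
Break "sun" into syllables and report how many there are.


Word: "sun"
Syllable breakdown: sun
Counting: 1 part
= 1 syllable


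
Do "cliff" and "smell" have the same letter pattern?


Pattern of "cliff": [0, 1, 2, 3, 3]
Pattern of "smell": [0, 1, 2, 3, 3]
Patterns match
Same pattern = Yes


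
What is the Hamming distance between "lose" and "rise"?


Comparing character by character (same length = 4):
  Pos 0: 'l' vs 'r' !=
  Pos 1: 'o' vs 'i' !=
  Pos 2: 's' vs 's' =
  Pos 3: 'e' vs 'e' =
Hamming distance = 2


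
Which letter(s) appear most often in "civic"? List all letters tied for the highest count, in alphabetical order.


Word: "civic"
Letter counts:
  'c': 2
  'i': 2
  'v': 1
Maximum count = 2
Most frequent = 'c', 'i' (2 times each)


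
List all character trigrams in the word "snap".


Word: "snap" (length 4)
Number of trigrams = 4 - 3 + 1 = 2
  Position 0: "sna"
  Position 1: "nap"
Trigrams = "sna", "nap"


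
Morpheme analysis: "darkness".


Word: "darkness"
Morphemes: dark / -ness
Each morpheme carries meaning
= 2 morphemes


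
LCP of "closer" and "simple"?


Word 1: "closer"
Word 2: "simple"
Comparing from start:
  Pos 0: 'c' != 's' (stop)
LCP = "" (length 0)


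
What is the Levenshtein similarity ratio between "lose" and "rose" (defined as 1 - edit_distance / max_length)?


Word 1: "lose" (length 4)
Word 2: "rose" (length 4)
One optimal edit sequence:
  1. substitute 'l' -> 'r'  (+1)
  2. keep 'o'
  3. keep 's'
  4. keep 'e'
Edit distance = 1
Max length = max(4, 4) = 4
Similarity = 1 - 1/4
= 0.7500


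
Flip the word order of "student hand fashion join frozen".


Original: "student hand fashion join frozen"
Words (1..n): student | hand | fashion | join | frozen
Reversed (n..1): frozen | join | fashion | hand | student
Result = "frozen join fashion hand student"


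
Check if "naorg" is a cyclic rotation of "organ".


Word: "organ", Candidate: "naorg"
Method: check if candidate is substring of word+word
"organorgan" contains "naorg"? No
Is rotation = No


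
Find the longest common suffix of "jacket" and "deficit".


Word 1: "jacket"
Word 2: "deficit"
Comparing from end:
  Pos -1: 't' == 't'
  Pos -2: 'e' != 'i' (stop)
LCS = "t" (length 1)


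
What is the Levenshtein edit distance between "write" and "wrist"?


Word 1: "write" (length 5)
Word 2: "wrist" (length 5)
One optimal edit sequence (insert/delete/substitute each cost 1):
  1. keep 'w'
  2. keep 'r'
  3. keep 'i'
  4. substitute 't' -> 's'  (+1)
  5. substitute 'e' -> 't'  (+1)
Total edit operations: 2
Edit distance = 2


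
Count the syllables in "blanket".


Word: "blanket"
Syllable breakdown: blan · ket
Counting: 2 parts
= 2 syllables


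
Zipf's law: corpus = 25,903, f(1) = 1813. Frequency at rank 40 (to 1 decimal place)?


Zipf's law: f(r) = f(1) / r
f(1) = 1813
f(40) = 1813 / 40
= 45.3 occurrences


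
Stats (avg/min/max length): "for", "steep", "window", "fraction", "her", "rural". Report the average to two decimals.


Lengths: "for"=3, "steep"=5, "window"=6, "fraction"=8, "her"=3, "rural"=5
Sum = 30, Count = 6
Average = 30/6 = 5.00
= avg=5.00, min=3, max=8


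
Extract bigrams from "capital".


Word: "capital" (length 7)
Number of bigrams = 7 - 2 + 1 = 6
  Position 0: "ca"
  Position 1: "ap"
  Position 2: "pi"
  Position 3: "it"
  Position 4: "ta"
  Position 5: "al"
Bigrams = "ca", "ap", "pi", "it", "ta", "al"


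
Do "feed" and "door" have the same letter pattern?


Pattern of "feed": [0, 1, 1, 2]
Pattern of "door": [0, 1, 1, 2]
Patterns match
Same pattern = Yes


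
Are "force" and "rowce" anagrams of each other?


Word 1: "force" → sorted: cefor
Word 2: "rowce" → sorted: ceorw
Same letters? cefor != ceorw
Anagram = No


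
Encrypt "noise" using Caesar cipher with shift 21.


Word: "noise"
Shift: 21
Each letter → (letter + shift) mod 26:
  'n' (13) + 21 = 8 → 'i'
  'o' (14) + 21 = 9 → 'j'
  'i' (8) + 21 = 3 → 'd'
  's' (18) + 21 = 13 → 'n'
  'e' (4) + 21 = 25 → 'z'
Result = "ijdnz"


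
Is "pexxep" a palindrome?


Word: "pexxep"
Reversed: "pexxep"
Forward == Backward? pexxep == pexxep
Palindrome = Yes


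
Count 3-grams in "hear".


Word: "hear" (length 4)
Number of 3-grams = length - 3 + 1 = 4 - 3 + 1
= 2


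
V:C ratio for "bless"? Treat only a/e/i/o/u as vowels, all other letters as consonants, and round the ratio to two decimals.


Word: "bless"
Vowels (a,e,i,o,u): 1
Consonants: 4
Ratio = 1/4
= 0.25


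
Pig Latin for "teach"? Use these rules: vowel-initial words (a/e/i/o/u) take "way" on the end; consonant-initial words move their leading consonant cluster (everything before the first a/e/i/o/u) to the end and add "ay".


Word: "teach"
Starts with consonant(s) → move to end, add 'ay'
Consonant cluster: "t"
Pig Latin = "eachtay"


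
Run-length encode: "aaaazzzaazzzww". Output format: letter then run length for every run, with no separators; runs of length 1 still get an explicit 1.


String: "aaaazzzaazzzww"
Scanning for consecutive runs:
  'a' x 4
  'z' x 3
  'a' x 2
  'z' x 3
  'w' x 2
RLE = "a4z3a2z3w2"


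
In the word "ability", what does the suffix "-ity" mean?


Suffix: -ity
As in: ability -> able + -ity, with a spelling change
Meaning = quality of


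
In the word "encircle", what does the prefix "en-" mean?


Prefix: en-
As in: encircle -> en- + circle
Meaning = cause to / put into


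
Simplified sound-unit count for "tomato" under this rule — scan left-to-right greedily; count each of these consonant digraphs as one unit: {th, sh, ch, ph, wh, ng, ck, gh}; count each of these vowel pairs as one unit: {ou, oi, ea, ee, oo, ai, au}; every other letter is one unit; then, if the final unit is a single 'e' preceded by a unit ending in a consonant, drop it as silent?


Word: "tomato" (6 letters)
Left-to-right scan:
  [1] 't' (letter)
  [2] 'o' (letter)
  [3] 'm' (letter)
  [4] 'a' (letter)
  [5] 't' (letter)
  [6] 'o' (letter)
Units from scan: 6
Sound units = 6 units


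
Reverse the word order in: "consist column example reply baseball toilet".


Original: "consist column example reply baseball toilet"
Words (1..n): consist | column | example | reply | baseball | toilet
Reversed (n..1): toilet | baseball | reply | example | column | consist
Result = "toilet baseball reply example column consist"


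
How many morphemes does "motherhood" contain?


Word: "motherhood"
Morphemes: mother / -hood
Each morpheme carries meaning
= 2 morphemes


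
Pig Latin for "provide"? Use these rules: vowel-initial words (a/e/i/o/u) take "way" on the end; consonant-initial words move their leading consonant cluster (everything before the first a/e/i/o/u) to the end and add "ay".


Word: "provide"
Starts with consonant(s) → move to end, add 'ay'
Consonant cluster: "pr"
Pig Latin = "ovidepray"


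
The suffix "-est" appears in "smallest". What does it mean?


Suffix: -est
Example: smallest = small + -est
Meaning = most


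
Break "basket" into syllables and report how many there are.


Word: "basket"
Syllable breakdown: bas · ket
Counting: 2 parts
= 2 syllables


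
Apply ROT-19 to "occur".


Word: "occur"
Shift: 19
Each letter → (letter + shift) mod 26:
  'o' (14) + 19 = 7 → 'h'
  'c' (2) + 19 = 21 → 'v'
  'c' (2) + 19 = 21 → 'v'
  'u' (20) + 19 = 13 → 'n'
  'r' (17) + 19 = 10 → 'k'
Result = "hvvnk"


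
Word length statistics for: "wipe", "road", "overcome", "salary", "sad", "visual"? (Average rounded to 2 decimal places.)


Lengths: "wipe"=4, "road"=4, "overcome"=8, "salary"=6, "sad"=3, "visual"=6
Sum = 31, Count = 6
Average = 31/6 = 5.17
= avg=5.17, min=3, max=8


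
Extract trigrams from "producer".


Word: "producer" (length 8)
Number of trigrams = 8 - 3 + 1 = 6
  Position 0: "pro"
  Position 1: "rod"
  Position 2: "odu"
  Position 3: "duc"
  Position 4: "uce"
  Position 5: "cer"
Trigrams = "pro", "rod", "odu", "duc", "uce", "cer"


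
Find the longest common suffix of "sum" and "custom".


Word 1: "sum"
Word 2: "custom"
Comparing from end:
  Pos -1: 'm' == 'm'
  Pos -2: 'u' != 'o' (stop)
LCS = "m" (length 1)


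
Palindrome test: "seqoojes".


Word: "seqoojes"
Reversed: "sejooqes"
Forward == Backward? seqoojes != sejooqes
Palindrome = No


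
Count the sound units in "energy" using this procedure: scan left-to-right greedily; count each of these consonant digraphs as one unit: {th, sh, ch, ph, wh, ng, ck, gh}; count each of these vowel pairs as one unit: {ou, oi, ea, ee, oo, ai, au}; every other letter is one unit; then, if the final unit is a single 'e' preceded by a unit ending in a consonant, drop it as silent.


Word: "energy" (6 letters)
Left-to-right scan:
  [1] 'e' (letter)
  [2] 'n' (letter)
  [3] 'e' (letter)
  [4] 'r' (letter)
  [5] 'g' (letter)
  [6] 'y' (letter)
Units from scan: 6
Sound units = 6 units


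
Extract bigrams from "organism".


Word: "organism" (length 8)
Number of bigrams = 8 - 2 + 1 = 7
  Position 0: "or"
  Position 1: "rg"
  Position 2: "ga"
  Position 3: "an"
  Position 4: "ni"
  Position 5: "is"
  Position 6: "sm"
Bigrams = "or", "rg", "ga", "an", "ni", "is", "sm"


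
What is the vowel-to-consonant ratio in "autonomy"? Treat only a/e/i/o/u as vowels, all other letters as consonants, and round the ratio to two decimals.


Word: "autonomy"
Vowels (a,e,i,o,u): 4
Consonants: 4
Ratio = 4/4
= 1.00


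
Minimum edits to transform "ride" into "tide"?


Word 1: "ride" (length 4)
Word 2: "tide" (length 4)
One optimal edit sequence (insert/delete/substitute each cost 1):
  1. substitute 'r' -> 't'  (+1)
  2. keep 'i'
  3. keep 'd'
  4. keep 'e'
Total edit operations: 1
Edit distance = 1


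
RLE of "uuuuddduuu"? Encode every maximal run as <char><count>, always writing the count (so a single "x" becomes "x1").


String: "uuuuddduuu"
Scanning for consecutive runs:
  'u' x 4
  'd' x 3
  'u' x 3
RLE = "u4d3u3"


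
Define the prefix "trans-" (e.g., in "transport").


Prefix: trans-
Example: transport (trans- + port)
Meaning = across


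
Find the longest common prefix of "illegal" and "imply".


Word 1: "illegal"
Word 2: "imply"
Comparing from start:
  Pos 0: 'i' == 'i'
  Pos 1: 'l' != 'm' (stop)
LCP = "i" (length 1)


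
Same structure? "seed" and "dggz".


Pattern of "seed": [0, 1, 1, 2]
Pattern of "dggz": [0, 1, 1, 2]
Patterns match
Same pattern = Yes


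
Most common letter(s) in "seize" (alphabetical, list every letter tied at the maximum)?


Word: "seize"
Letter counts:
  'e': 2
  'i': 1
  's': 1
  'z': 1
Maximum count = 2
Most frequent = 'e' (2 times each)


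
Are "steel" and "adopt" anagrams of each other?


Word 1: "steel" → sorted: eelst
Word 2: "adopt" → sorted: adopt
Same letters? eelst != adopt
Anagram = No


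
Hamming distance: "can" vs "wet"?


Comparing character by character (same length = 3):
  Pos 0: 'c' vs 'w' !=
  Pos 1: 'a' vs 'e' !=
  Pos 2: 'n' vs 't' !=
Hamming distance = 3


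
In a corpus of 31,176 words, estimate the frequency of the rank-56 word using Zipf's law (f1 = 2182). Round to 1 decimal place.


Zipf's law: f(r) = f(1) / r
f(1) = 2182
f(56) = 2182 / 56
= 39.0 occurrences


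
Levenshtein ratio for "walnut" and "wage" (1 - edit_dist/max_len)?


Word 1: "walnut" (length 6)
Word 2: "wage" (length 4)
One optimal edit sequence:
  1. keep 'w'
  2. keep 'a'
  3. delete 'l'  (+1)
  4. delete 'n'  (+1)
  5. substitute 'u' -> 'g'  (+1)
  6. substitute 't' -> 'e'  (+1)
Edit distance = 4
Max length = max(6, 4) = 6
Similarity = 1 - 4/6
= 0.3333


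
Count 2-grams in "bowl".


Word: "bowl" (length 4)
Number of 2-grams = length - 2 + 1 = 4 - 2 + 1
= 3


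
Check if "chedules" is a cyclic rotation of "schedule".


Word: "schedule", Candidate: "chedules"
Method: check if candidate is substring of word+word
"scheduleschedule" contains "chedules"? Yes
Is rotation = Yes


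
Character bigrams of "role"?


Word: "role" (length 4)
Number of bigrams = 4 - 2 + 1 = 3
  Position 0: "ro"
  Position 1: "ol"
  Position 2: "le"
Bigrams = "ro", "ol", "le"


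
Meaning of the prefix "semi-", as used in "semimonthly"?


Prefix: semi-
Example: semimonthly = semi- + monthly
Meaning = half


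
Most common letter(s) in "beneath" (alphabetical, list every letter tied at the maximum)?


Word: "beneath"
Letter counts:
  'a': 1
  'b': 1
  'e': 2
  'h': 1
  'n': 1
  't': 1
Maximum count = 2
Most frequent = 'e' (2 times each)


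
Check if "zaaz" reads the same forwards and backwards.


Word: "zaaz"
Reversed: "zaaz"
Forward == Backward? zaaz == zaaz
Palindrome = Yes


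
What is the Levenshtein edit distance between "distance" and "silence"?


Word 1: "distance" (length 8)
Word 2: "silence" (length 7)
One optimal edit sequence (insert/delete/substitute each cost 1):
  1. substitute 'd' -> 's'  (+1)
  2. keep 'i'
  3. delete 's'  (+1)
  4. substitute 't' -> 'l'  (+1)
  5. substitute 'a' -> 'e'  (+1)
  6. keep 'n'
  7. keep 'c'
  8. keep 'e'
Total edit operations: 4
Edit distance = 4


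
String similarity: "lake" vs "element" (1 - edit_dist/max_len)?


Word 1: "lake" (length 4)
Word 2: "element" (length 7)
One optimal edit sequence:
  1. insert 'e'  (+1)
  2. keep 'l'
  3. substitute 'a' -> 'e'  (+1)
  4. substitute 'k' -> 'm'  (+1)
  5. keep 'e'
  6. insert 'n'  (+1)
  7. insert 't'  (+1)
Edit distance = 5
Max length = max(4, 7) = 7
Similarity = 1 - 5/7
= 0.2857


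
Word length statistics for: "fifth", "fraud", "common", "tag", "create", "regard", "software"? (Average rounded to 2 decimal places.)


Lengths: "fifth"=5, "fraud"=5, "common"=6, "tag"=3, "create"=6, "regard"=6, "software"=8
Sum = 39, Count = 7
Average = 39/7 = 5.57
= avg=5.57, min=3, max=8


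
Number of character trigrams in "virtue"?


Word: "virtue" (length 6)
Number of 3-grams = length - 3 + 1 = 6 - 3 + 1
= 4


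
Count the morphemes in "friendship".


Word: "friendship"
Morphemes: friend | -ship
Each morpheme carries meaning
= 2 morphemes


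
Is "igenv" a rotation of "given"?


Word: "given", Candidate: "igenv"
Method: check if candidate is substring of word+word
"givengiven" contains "igenv"? No
Is rotation = No


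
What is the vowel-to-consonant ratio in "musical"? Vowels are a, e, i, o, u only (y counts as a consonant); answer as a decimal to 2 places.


Word: "musical"
Vowels (a,e,i,o,u): 3
Consonants: 4
Ratio = 3/4
= 0.75


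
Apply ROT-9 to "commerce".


Word: "commerce"
Shift: 9
Each letter → (letter + shift) mod 26:
  'c' (2) + 9 = 11 → 'l'
  'o' (14) + 9 = 23 → 'x'
  'm' (12) + 9 = 21 → 'v'
  'm' (12) + 9 = 21 → 'v'
  'e' (4) + 9 = 13 → 'n'
  'r' (17) + 9 = 0 → 'a'
  'c' (2) + 9 = 11 → 'l'
  'e' (4) + 9 = 13 → 'n'
Result = "lxvvnaln"


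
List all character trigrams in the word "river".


Word: "river" (length 5)
Number of trigrams = 5 - 3 + 1 = 3
  Position 0: "riv"
  Position 1: "ive"
  Position 2: "ver"
Trigrams = "riv", "ive", "ver"


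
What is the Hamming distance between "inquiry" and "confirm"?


Comparing character by character (same length = 7):
  Pos 0: 'i' vs 'c' !=
  Pos 1: 'n' vs 'o' !=
  Pos 2: 'q' vs 'n' !=
  Pos 3: 'u' vs 'f' !=
  Pos 4: 'i' vs 'i' =
  Pos 5: 'r' vs 'r' =
  Pos 6: 'y' vs 'm' !=
Hamming distance = 5


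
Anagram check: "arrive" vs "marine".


Word 1: "arrive" → sorted: aeirrv
Word 2: "marine" → sorted: aeimnr
Same letters? aeirrv != aeimnr
Anagram = No


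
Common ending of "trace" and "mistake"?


Word 1: "trace"
Word 2: "mistake"
Comparing from end:
  Pos -1: 'e' == 'e'
  Pos -2: 'c' != 'k' (stop)
LCS = "e" (length 1)


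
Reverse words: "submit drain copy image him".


Original: "submit drain copy image him"
Words (1..n): submit | drain | copy | image | him
Reversed (n..1): him | image | copy | drain | submit
Result = "him image copy drain submit"


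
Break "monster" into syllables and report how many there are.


Word: "monster"
Syllable breakdown: mon | ster
Counting: 2 parts
= 2 syllables


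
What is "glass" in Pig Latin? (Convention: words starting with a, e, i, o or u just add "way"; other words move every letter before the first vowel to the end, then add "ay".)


Word: "glass"
Starts with consonant(s) → move to end, add 'ay'
Consonant cluster: "gl"
Pig Latin = "assglay"


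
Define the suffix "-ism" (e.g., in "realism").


Suffix: -ism
As in: realism -> real + -ism
Meaning = belief / practice


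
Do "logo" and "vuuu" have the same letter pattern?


Pattern of "logo": [0, 1, 2, 1]
Pattern of "vuuu": [0, 1, 1, 1]
Patterns do not match
Same pattern = No


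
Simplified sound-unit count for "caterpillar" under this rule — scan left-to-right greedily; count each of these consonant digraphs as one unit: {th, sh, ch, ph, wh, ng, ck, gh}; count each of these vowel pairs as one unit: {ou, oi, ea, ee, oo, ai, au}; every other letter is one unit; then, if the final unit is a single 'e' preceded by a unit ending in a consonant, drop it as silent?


Word: "caterpillar" (11 letters)
Left-to-right scan:
  [1] 'c' (letter)
  [2] 'a' (letter)
  [3] 't' (letter)
  [4] 'e' (letter)
  [5] 'r' (letter)
  [6] 'p' (letter)
  [7] 'i' (letter)
  [8] 'l' (letter)
  [9] 'l' (letter)
  [10] 'a' (letter)
  [11] 'r' (letter)
Units from scan: 11
Sound units = 11 units


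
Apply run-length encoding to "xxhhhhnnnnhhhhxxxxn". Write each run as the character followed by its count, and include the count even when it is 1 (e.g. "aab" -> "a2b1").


String: "xxhhhhnnnnhhhhxxxxn"
Scanning for consecutive runs:
  'x' x 2
  'h' x 4
  'n' x 4
  'h' x 4
  'x' x 4
  'n' x 1
RLE = "x2h4n4h4x4n1"


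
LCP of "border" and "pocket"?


Word 1: "border"
Word 2: "pocket"
Comparing from start:
  Pos 0: 'b' != 'p' (stop)
LCP = "" (length 0)


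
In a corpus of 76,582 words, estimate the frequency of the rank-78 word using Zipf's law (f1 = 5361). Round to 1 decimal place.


Zipf's law: f(r) = f(1) / r
f(1) = 5361
f(78) = 5361 / 78
= 68.7 occurrences


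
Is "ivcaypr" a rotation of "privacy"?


Word: "privacy", Candidate: "ivcaypr"
Method: check if candidate is substring of word+word
"privacyprivacy" contains "ivcaypr"? No
Is rotation = No


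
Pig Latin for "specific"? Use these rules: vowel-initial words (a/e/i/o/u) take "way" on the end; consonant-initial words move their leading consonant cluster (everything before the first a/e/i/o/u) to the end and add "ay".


Word: "specific"
Starts with consonant(s) → move to end, add 'ay'
Consonant cluster: "sp"
Pig Latin = "ecificspay"


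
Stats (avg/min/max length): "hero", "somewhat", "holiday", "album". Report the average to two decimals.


Lengths: "hero"=4, "somewhat"=8, "holiday"=7, "album"=5
Sum = 24, Count = 4
Average = 24/4 = 6.00
= avg=6.00, min=4, max=8


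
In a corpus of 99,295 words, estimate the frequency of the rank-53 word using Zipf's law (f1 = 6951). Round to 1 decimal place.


Zipf's law: f(r) = f(1) / r
f(1) = 6951
f(53) = 6951 / 53
= 131.2 occurrences


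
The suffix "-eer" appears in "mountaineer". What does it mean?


Suffix: -eer
Example: mountaineer = mountain + -eer
Meaning = one who is concerned with


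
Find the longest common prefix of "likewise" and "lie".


Word 1: "likewise"
Word 2: "lie"
Comparing from start:
  Pos 0: 'l' == 'l'
  Pos 1: 'i' == 'i'
  Pos 2: 'k' != 'e' (stop)
LCP = "li" (length 2)


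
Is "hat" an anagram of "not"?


Word 1: "not" → sorted: not
Word 2: "hat" → sorted: aht
Same letters? not != aht
Anagram = No


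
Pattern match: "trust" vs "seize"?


Pattern of "trust": [0, 1, 2, 3, 0]
Pattern of "seize": [0, 1, 2, 3, 1]
Patterns do not match
Same pattern = No


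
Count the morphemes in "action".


Word: "action"
Morphemes: act + -ion
Each morpheme carries meaning
= 2 morphemes


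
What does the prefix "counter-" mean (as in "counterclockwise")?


Prefix: counter-
Example: counterclockwise (counter- + clockwise)
Meaning = against / opposite


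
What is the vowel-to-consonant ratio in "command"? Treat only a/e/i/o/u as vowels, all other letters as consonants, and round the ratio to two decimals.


Word: "command"
Vowels (a,e,i,o,u): 2
Consonants: 5
Ratio = 2/5
= 0.40


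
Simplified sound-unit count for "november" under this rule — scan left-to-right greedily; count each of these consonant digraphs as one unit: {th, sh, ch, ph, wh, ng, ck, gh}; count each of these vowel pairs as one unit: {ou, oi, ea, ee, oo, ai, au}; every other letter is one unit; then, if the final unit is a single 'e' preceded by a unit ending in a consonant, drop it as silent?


Word: "november" (8 letters)
Left-to-right scan:
  1. 'n' (letter)
  2. 'o' (letter)
  3. 'v' (letter)
  4. 'e' (letter)
  5. 'm' (letter)
  6. 'b' (letter)
  7. 'e' (letter)
  8. 'r' (letter)
Units from scan: 8
Sound units = 8 units


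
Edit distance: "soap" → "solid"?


Word 1: "soap" (length 4)
Word 2: "solid" (length 5)
One optimal edit sequence (insert/delete/substitute each cost 1):
  1. keep 's'
  2. keep 'o'
  3. insert 'l'  (+1)
  4. substitute 'a' -> 'i'  (+1)
  5. substitute 'p' -> 'd'  (+1)
Total edit operations: 3
Edit distance = 3


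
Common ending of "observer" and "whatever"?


Word 1: "observer"
Word 2: "whatever"
Comparing from end:
  Pos -1: 'r' == 'r'
  Pos -2: 'e' == 'e'
  Pos -3: 'v' == 'v'
  Pos -4: 'r' != 'e' (stop)
LCS = "ver" (length 3)


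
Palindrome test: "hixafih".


Word: "hixafih"
Reversed: "hifaxih"
Forward == Backward? hixafih != hifaxih
Palindrome = No


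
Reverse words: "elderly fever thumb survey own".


Original: "elderly fever thumb survey own"
Words (1..n): elderly | fever | thumb | survey | own
Reversed (n..1): own | survey | thumb | fever | elderly
Result = "own survey thumb fever elderly"


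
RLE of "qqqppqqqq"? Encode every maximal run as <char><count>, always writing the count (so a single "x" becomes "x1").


String: "qqqppqqqq"
Scanning for consecutive runs:
  'q' x 3
  'p' x 2
  'q' x 4
RLE = "q3p2q4"


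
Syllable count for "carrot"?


Word: "carrot"
Syllable breakdown: car-rot
Counting: 2 parts
= 2 syllables


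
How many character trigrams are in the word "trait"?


Word: "trait" (length 5)
Number of 3-grams = length - 3 + 1 = 5 - 3 + 1
= 3


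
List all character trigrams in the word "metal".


Word: "metal" (length 5)
Number of trigrams = 5 - 3 + 1 = 3
  Position 0: "met"
  Position 1: "eta"
  Position 2: "tal"
Trigrams = "met", "eta", "tal"


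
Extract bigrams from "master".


Word: "master" (length 6)
Number of bigrams = 6 - 2 + 1 = 5
  Position 0: "ma"
  Position 1: "as"
  Position 2: "st"
  Position 3: "te"
  Position 4: "er"
Bigrams = "ma", "as", "st", "te", "er"


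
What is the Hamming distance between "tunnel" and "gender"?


Comparing character by character (same length = 6):
  Pos 0: 't' vs 'g' !=
  Pos 1: 'u' vs 'e' !=
  Pos 2: 'n' vs 'n' =
  Pos 3: 'n' vs 'd' !=
  Pos 4: 'e' vs 'e' =
  Pos 5: 'l' vs 'r' !=
Hamming distance = 4


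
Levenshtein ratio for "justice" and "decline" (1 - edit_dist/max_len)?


Word 1: "justice" (length 7)
Word 2: "decline" (length 7)
One optimal edit sequence:
  1. substitute 'j' -> 'd'  (+1)
  2. substitute 'u' -> 'e'  (+1)
  3. substitute 's' -> 'c'  (+1)
  4. substitute 't' -> 'l'  (+1)
  5. keep 'i'
  6. substitute 'c' -> 'n'  (+1)
  7. keep 'e'
Edit distance = 5
Max length = max(7, 7) = 7
Similarity = 1 - 5/7
= 0.2857


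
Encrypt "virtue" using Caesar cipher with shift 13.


Word: "virtue"
Shift: 13
Each letter → (letter + shift) mod 26:
  'v' (21) + 13 = 8 → 'i'
  'i' (8) + 13 = 21 → 'v'
  'r' (17) + 13 = 4 → 'e'
  't' (19) + 13 = 6 → 'g'
  'u' (20) + 13 = 7 → 'h'
  'e' (4) + 13 = 17 → 'r'
Result = "iveghr"


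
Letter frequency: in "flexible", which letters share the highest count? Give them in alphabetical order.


Word: "flexible"
Letter counts:
  'b': 1
  'e': 2
  'f': 1
  'i': 1
  'l': 2
  'x': 1
Maximum count = 2
Most frequent = 'e', 'l' (2 times each)


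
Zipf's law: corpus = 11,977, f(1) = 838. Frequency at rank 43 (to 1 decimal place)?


Zipf's law: f(r) = f(1) / r
f(1) = 838
f(43) = 838 / 43
= 19.5 occurrences


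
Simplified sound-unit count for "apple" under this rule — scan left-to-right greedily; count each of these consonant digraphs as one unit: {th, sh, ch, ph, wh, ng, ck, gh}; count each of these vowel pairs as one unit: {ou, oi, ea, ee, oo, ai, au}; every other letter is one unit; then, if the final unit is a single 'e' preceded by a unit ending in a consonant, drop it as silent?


Word: "apple" (5 letters)
Left-to-right scan:
  [1] 'a' (letter)
  [2] 'p' (letter)
  [3] 'p' (letter)
  [4] 'l' (letter)
  [5] 'e' (letter)
Units from scan: 5
Final unit is 'e' after a consonant -> drop as silent (-1)
Sound units = 4 units


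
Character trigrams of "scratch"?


Word: "scratch" (length 7)
Number of trigrams = 7 - 3 + 1 = 5
  Position 0: "scr"
  Position 1: "cra"
  Position 2: "rat"
  Position 3: "atc"
  Position 4: "tch"
Trigrams = "scr", "cra", "rat", "atc", "tch"


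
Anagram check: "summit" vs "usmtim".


Word 1: "summit" → sorted: immstu
Word 2: "usmtim" → sorted: immstu
Same letters? immstu == immstu
Anagram = Yes


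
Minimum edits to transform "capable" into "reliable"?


Word 1: "capable" (length 7)
Word 2: "reliable" (length 8)
One optimal edit sequence (insert/delete/substitute each cost 1):
  1. insert 'r'  (+1)
  2. substitute 'c' -> 'e'  (+1)
  3. substitute 'a' -> 'l'  (+1)
  4. substitute 'p' -> 'i'  (+1)
  5. keep 'a'
  6. keep 'b'
  7. keep 'l'
  8. keep 'e'
Total edit operations: 4
Edit distance = 4


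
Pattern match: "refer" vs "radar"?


Pattern of "refer": [0, 1, 2, 1, 0]
Pattern of "radar": [0, 1, 2, 1, 0]
Patterns match
Same pattern = Yes


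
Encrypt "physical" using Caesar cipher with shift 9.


Word: "physical"
Shift: 9
Each letter → (letter + shift) mod 26:
  'p' (15) + 9 = 24 → 'y'
  'h' (7) + 9 = 16 → 'q'
  'y' (24) + 9 = 7 → 'h'
  's' (18) + 9 = 1 → 'b'
  'i' (8) + 9 = 17 → 'r'
  'c' (2) + 9 = 11 → 'l'
  'a' (0) + 9 = 9 → 'j'
  'l' (11) + 9 = 20 → 'u'
Result = "yqhbrlju"


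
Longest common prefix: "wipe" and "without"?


Word 1: "wipe"
Word 2: "without"
Comparing from start:
  Pos 0: 'w' == 'w'
  Pos 1: 'i' == 'i'
  Pos 2: 'p' != 't' (stop)
LCP = "wi" (length 2)


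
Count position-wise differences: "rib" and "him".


Comparing character by character (same length = 3):
  Pos 0: 'r' vs 'h' !=
  Pos 1: 'i' vs 'i' =
  Pos 2: 'b' vs 'm' !=
Hamming distance = 2


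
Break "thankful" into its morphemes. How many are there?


Word: "thankful"
Morphemes: thank + -ful
Each morpheme carries meaning
= 2 morphemes


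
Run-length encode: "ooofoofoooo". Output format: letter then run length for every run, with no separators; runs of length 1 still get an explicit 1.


String: "ooofoofoooo"
Scanning for consecutive runs:
  'o' x 3
  'f' x 1
  'o' x 2
  'f' x 1
  'o' x 4
RLE = "o3f1o2f1o4"


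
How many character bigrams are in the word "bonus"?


Word: "bonus" (length 5)
Number of 2-grams = length - 2 + 1 = 5 - 2 + 1
= 4


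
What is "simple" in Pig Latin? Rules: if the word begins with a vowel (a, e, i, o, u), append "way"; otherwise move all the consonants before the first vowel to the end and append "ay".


Word: "simple"
Starts with consonant(s) → move to end, add 'ay'
Consonant cluster: "s"
Pig Latin = "implesay"


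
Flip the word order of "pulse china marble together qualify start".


Original: "pulse china marble together qualify start"
Words (1..n): pulse | china | marble | together | qualify | start
Reversed (n..1): start | qualify | together | marble | china | pulse
Result = "start qualify together marble china pulse"


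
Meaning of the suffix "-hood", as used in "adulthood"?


Suffix: -hood
As in: adulthood -> adult + -hood
Meaning = state / condition


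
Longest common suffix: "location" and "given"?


Word 1: "location"
Word 2: "given"
Comparing from end:
  Pos -1: 'n' == 'n'
  Pos -2: 'o' != 'e' (stop)
LCS = "n" (length 1)


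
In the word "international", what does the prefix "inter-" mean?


Prefix: inter-
Example: international (inter- + national)
Meaning = between


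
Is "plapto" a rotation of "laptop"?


Word: "laptop", Candidate: "plapto"
Method: check if candidate is substring of word+word
"laptoplaptop" contains "plapto"? Yes
Is rotation = Yes


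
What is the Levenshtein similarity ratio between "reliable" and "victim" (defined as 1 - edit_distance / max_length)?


Word 1: "reliable" (length 8)
Word 2: "victim" (length 6)
One optimal edit sequence:
  1. delete 'r'  (+1)
  2. delete 'e'  (+1)
  3. substitute 'l' -> 'v'  (+1)
  4. keep 'i'
  5. substitute 'a' -> 'c'  (+1)
  6. substitute 'b' -> 't'  (+1)
  7. substitute 'l' -> 'i'  (+1)
  8. substitute 'e' -> 'm'  (+1)
Edit distance = 7
Max length = max(8, 6) = 8
Similarity = 1 - 7/8
= 0.1250


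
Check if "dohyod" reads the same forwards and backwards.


Word: "dohyod"
Reversed: "doyhod"
Forward == Backward? dohyod != doyhod
Palindrome = No


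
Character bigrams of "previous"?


Word: "previous" (length 8)
Number of bigrams = 8 - 2 + 1 = 7
  Position 0: "pr"
  Position 1: "re"
  Position 2: "ev"
  Position 3: "vi"
  Position 4: "io"
  Position 5: "ou"
  Position 6: "us"
Bigrams = "pr", "re", "ev", "vi", "io", "ou", "us"


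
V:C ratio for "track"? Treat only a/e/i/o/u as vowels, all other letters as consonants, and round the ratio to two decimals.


Word: "track"
Vowels (a,e,i,o,u): 1
Consonants: 4
Ratio = 1/4
= 0.25


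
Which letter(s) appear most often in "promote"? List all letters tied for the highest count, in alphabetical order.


Word: "promote"
Letter counts:
  'e': 1
  'm': 1
  'o': 2
  'p': 1
  'r': 1
  't': 1
Maximum count = 2
Most frequent = 'o' (2 times each)


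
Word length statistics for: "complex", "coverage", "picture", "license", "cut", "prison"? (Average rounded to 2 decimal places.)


Lengths: "complex"=7, "coverage"=8, "picture"=7, "license"=7, "cut"=3, "prison"=6
Sum = 38, Count = 6
Average = 38/6 = 6.33
= avg=6.33, min=3, max=8


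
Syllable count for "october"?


Word: "october"
Syllable breakdown: oc | to | ber
Counting: 3 parts
= 3 syllables


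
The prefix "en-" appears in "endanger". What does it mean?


Prefix: en-
Example: endanger (en- + danger)
Meaning = cause to / put into


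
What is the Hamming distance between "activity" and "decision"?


Comparing character by character (same length = 8):
  Pos 0: 'a' vs 'd' !=
  Pos 1: 'c' vs 'e' !=
  Pos 2: 't' vs 'c' !=
  Pos 3: 'i' vs 'i' =
  Pos 4: 'v' vs 's' !=
  Pos 5: 'i' vs 'i' =
  Pos 6: 't' vs 'o' !=
  Pos 7: 'y' vs 'n' !=
Hamming distance = 6


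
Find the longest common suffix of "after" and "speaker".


Word 1: "after"
Word 2: "speaker"
Comparing from end:
  Pos -1: 'r' == 'r'
  Pos -2: 'e' == 'e'
  Pos -3: 't' != 'k' (stop)
LCS = "er" (length 2)


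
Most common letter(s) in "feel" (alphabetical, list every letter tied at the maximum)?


Word: "feel"
Letter counts:
  'e': 2
  'f': 1
  'l': 1
Maximum count = 2
Most frequent = 'e' (2 times each)
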